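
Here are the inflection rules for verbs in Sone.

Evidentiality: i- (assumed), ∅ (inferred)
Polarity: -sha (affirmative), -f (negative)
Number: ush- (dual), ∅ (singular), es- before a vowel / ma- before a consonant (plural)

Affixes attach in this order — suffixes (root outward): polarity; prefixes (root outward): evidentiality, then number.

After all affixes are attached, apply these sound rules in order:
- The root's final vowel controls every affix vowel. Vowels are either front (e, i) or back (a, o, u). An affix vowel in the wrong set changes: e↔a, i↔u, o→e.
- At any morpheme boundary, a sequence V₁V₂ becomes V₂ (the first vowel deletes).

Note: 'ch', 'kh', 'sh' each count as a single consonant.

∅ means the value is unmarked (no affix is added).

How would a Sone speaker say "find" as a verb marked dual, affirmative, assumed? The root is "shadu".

ushushadusha

Attach evidentiality assumed i- → ishadu.
Attach number dual ush- → ushishadu.
Attach polarity affirmative -sha → ushishadusha.
Apply vowel harmony: ushishadusha → ushushadusha.
Vowel deletion: no change.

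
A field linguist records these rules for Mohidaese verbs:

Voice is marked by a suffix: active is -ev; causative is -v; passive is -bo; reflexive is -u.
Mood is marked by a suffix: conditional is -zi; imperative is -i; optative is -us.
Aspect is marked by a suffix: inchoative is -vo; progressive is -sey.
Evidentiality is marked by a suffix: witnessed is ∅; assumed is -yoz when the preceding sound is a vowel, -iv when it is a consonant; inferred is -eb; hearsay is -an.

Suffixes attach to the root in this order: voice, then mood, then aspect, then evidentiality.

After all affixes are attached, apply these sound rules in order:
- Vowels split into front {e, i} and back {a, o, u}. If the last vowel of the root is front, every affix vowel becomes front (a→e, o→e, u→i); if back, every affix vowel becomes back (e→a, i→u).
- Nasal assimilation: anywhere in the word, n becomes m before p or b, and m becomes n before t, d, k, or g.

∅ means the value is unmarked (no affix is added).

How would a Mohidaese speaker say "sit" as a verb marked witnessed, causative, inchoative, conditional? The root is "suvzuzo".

suvzuzovzuvo

Attach voice causative -v → suvzuzov.
Attach mood conditional -zi → suvzuzovzi.
Attach aspect inchoative -vo → suvzuzovzivo.
evidentiality = witnessed: zero marking, form stays suvzuzovzivo.
Apply vowel harmony: suvzuzovzivo → suvzuzovzuvo.
Nasal assimilation: no change.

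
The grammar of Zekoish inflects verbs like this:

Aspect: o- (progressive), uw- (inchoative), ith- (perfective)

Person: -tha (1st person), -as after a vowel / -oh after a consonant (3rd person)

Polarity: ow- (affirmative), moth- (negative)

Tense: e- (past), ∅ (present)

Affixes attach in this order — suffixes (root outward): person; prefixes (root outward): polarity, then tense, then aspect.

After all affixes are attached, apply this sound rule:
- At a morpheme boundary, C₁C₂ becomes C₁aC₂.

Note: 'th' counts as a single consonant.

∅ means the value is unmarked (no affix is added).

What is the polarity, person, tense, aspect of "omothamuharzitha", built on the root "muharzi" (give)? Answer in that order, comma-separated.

Segment: o-moth-muharzi-tha.
polarity: moth- → negative.
person: -tha → 1st person.
tense: ∅ → present.
aspect: o- → progressive.

negative, 1st person, present, progressive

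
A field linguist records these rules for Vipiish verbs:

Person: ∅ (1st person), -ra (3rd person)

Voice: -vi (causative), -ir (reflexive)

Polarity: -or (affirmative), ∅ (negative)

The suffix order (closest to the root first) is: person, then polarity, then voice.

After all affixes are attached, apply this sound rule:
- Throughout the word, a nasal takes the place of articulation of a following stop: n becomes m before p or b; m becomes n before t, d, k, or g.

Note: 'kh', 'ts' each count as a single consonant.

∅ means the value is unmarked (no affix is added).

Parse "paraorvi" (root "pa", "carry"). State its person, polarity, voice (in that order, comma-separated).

Segment: pa-ra-or-vi.
person: -ra → 3rd person.
polarity: -or → affirmative.
voice: -vi → causative.

3rd person, affirmative, causative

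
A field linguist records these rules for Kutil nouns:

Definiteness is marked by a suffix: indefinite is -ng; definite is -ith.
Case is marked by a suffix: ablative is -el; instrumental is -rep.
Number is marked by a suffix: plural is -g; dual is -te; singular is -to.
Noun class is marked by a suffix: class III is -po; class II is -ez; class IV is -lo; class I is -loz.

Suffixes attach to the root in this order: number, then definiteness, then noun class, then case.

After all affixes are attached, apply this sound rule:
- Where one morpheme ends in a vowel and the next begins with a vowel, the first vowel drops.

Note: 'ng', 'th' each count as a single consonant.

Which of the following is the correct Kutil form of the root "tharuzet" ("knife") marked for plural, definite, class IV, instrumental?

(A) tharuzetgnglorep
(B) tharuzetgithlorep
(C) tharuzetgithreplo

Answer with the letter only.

B

Attach number plural -g → tharuzetg.
Attach definiteness definite -ith → tharuzetgith.
Attach noun class class IV -lo → tharuzetgithlo.
Attach case instrumental -rep → tharuzetgithlorep.
Vowel deletion: no change.
So the correct form is tharuzetgithlorep, option (B).
(A) tharuzetgnglorep is wrong: it uses indefinite instead of definite for definiteness.
(C) tharuzetgithreplo is wrong: it has the affixes in the wrong order.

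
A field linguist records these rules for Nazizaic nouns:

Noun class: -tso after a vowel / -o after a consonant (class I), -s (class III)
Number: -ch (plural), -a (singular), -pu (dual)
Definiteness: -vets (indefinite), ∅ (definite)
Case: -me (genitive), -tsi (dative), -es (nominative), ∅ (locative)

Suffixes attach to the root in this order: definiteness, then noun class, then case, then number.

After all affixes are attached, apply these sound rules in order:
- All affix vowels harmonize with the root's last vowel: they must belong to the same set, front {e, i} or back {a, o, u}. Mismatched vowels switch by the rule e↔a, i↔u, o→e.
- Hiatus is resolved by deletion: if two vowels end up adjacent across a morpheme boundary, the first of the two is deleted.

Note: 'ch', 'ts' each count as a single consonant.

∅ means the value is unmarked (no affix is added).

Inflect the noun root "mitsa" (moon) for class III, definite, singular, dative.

mitsastsa

definiteness = definite: zero marking, form stays mitsa.
Attach noun class class III -s → mitsas.
Attach case dative -tsi → mitsastsi.
Attach number singular -a → mitsastsia.
Apply vowel harmony: mitsastsia → mitsastsua.
Apply vowel deletion: mitsastsua → mitsastsa.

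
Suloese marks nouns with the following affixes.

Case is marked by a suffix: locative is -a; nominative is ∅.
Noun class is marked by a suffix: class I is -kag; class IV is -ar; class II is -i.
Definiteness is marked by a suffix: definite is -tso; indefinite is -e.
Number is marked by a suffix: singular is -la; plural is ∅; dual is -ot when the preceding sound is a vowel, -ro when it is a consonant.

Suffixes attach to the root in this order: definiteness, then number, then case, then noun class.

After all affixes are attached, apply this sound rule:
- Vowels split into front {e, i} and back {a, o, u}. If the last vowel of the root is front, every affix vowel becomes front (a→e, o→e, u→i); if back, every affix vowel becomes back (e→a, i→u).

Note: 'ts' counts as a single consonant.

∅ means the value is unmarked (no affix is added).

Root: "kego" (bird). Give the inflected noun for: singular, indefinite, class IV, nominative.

kegoalaar

Attach definiteness indefinite -e → kegoe.
Attach number singular -la → kegoela.
case = nominative: zero marking, form stays kegoela.
Attach noun class class IV -ar → kegoelaar.
Apply vowel harmony: kegoelaar → kegoalaar.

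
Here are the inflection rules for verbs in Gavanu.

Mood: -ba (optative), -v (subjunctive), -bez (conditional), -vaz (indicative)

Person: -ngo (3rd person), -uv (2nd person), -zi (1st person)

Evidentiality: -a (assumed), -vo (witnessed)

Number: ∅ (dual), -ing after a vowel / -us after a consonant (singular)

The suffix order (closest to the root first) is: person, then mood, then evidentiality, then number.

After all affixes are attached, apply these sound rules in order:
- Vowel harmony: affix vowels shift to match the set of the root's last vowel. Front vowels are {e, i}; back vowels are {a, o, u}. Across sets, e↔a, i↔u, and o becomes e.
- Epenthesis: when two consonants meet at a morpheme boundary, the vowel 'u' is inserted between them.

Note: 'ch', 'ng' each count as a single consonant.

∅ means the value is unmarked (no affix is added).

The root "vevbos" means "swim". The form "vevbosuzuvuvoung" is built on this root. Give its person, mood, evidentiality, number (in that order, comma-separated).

Segment: vevbos-zi-v-vo-ing.
person: -zi → 1st person.
mood: -v → subjunctive.
evidentiality: -vo → witnessed.
number: -ing/us → singular.

1st person, subjunctive, witnessed, singular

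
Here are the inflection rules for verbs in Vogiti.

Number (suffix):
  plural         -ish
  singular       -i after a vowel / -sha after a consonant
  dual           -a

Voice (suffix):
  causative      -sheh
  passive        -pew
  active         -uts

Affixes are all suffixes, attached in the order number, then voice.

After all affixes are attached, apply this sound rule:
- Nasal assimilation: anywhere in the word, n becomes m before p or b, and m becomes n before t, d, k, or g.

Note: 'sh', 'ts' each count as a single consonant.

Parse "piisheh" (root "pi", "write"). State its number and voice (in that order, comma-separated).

Segment: pi-i-sheh.
number: -i/sha → singular.
voice: -sheh → causative.

singular, causative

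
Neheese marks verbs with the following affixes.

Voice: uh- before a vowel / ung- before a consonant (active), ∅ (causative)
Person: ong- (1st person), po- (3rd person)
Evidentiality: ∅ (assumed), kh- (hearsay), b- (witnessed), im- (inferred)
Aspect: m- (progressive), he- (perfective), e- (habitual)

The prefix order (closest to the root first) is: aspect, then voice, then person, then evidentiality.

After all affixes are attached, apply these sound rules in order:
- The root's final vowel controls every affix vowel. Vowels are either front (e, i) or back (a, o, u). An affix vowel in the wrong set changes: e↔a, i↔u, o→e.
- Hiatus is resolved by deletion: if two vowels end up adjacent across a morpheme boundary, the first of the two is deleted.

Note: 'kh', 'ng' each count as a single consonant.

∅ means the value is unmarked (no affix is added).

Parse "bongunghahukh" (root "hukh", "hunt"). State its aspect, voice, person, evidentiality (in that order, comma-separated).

Segment: b-ong-ung-he-hukh.
aspect: he- → perfective.
voice: uh/ung- → active.
person: ong- → 1st person.
evidentiality: b- → witnessed.

perfective, active, 1st person, witnessed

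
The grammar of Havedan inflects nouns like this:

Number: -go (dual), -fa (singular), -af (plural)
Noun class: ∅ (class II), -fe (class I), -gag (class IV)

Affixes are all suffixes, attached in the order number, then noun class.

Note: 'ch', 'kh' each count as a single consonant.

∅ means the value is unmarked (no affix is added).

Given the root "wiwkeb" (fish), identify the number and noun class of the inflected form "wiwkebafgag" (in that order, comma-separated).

plural, class IV

Segment: wiwkeb-af-gag.
number: -af → plural.
noun class: -gag → class IV.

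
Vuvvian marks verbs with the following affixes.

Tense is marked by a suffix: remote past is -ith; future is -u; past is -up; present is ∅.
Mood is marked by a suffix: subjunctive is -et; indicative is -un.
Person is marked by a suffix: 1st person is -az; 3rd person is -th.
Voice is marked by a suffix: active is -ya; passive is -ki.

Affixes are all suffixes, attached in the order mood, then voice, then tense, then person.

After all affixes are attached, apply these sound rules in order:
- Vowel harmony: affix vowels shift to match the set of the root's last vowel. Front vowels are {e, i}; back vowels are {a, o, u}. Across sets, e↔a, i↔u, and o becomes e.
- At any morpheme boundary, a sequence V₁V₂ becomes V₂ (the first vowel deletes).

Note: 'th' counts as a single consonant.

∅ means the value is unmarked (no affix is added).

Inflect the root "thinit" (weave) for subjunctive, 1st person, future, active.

thinitetyez

Attach mood subjunctive -et → thinitet.
Attach voice active -ya → thinitetya.
Attach tense future -u → thinitetyau.
Attach person 1st person -az → thinitetyauaz.
Apply vowel harmony: thinitetyauaz → thinitetyeiez.
Apply vowel deletion: thinitetyeiez → thinitetyez.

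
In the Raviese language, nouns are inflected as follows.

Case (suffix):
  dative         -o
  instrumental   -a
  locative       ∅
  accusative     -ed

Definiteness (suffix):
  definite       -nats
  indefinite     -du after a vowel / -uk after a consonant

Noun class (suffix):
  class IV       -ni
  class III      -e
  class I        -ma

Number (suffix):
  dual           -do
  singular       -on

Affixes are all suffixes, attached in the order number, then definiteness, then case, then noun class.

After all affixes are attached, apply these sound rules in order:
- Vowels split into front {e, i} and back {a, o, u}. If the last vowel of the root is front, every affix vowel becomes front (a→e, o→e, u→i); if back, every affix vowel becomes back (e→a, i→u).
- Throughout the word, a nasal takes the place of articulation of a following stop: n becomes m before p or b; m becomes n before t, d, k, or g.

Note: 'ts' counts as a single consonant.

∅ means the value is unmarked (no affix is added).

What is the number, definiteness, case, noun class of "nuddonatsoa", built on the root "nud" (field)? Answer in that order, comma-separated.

Segment: nud-do-nats-o-e.
number: -do → dual.
definiteness: -nats → definite.
case: -o → dative.
noun class: -e → class III.

dual, definite, dative, class III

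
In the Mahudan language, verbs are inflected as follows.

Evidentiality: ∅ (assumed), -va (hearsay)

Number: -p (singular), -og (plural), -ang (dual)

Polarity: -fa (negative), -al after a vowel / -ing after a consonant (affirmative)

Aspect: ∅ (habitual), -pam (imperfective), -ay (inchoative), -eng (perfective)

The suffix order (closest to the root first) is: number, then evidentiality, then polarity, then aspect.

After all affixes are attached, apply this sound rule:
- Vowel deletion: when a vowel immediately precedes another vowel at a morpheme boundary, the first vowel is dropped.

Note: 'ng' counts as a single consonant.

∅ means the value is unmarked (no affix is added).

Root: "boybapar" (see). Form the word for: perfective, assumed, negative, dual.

boybaparangfeng

Attach number dual -ang → boybaparang.
evidentiality = assumed: zero marking, form stays boybaparang.
Attach polarity negative -fa → boybaparangfa.
Attach aspect perfective -eng → boybaparangfaeng.
Apply vowel deletion: boybaparangfaeng → boybaparangfeng.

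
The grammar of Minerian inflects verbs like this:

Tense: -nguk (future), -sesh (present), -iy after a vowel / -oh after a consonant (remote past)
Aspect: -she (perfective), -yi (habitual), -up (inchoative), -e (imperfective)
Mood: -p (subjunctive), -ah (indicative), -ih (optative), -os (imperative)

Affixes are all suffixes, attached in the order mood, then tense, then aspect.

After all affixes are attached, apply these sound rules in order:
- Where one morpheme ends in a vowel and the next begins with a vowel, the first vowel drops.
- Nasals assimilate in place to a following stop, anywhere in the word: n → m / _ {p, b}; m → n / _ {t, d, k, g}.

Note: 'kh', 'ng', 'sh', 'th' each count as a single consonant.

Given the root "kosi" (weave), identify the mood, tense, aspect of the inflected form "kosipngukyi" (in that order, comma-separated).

Segment: kosi-p-nguk-yi.
mood: -p → subjunctive.
tense: -nguk → future.
aspect: -yi → habitual.

subjunctive, future, habitual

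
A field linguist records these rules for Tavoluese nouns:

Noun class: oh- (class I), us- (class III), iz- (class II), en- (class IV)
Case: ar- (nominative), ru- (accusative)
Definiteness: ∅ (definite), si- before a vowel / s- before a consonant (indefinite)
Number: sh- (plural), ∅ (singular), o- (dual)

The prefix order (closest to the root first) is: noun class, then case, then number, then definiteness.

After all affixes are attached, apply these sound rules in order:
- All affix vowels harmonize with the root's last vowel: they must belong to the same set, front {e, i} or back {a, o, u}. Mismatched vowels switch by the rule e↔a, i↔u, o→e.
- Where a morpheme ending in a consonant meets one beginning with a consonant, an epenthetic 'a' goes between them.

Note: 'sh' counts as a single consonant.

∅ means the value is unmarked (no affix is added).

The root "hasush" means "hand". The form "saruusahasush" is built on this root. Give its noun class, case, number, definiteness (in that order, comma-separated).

Segment: s-ru-us-hasush.
noun class: us- → class III.
case: ru- → accusative.
number: ∅ → singular.
definiteness: si/s- → indefinite.

class III, accusative, singular, indefinite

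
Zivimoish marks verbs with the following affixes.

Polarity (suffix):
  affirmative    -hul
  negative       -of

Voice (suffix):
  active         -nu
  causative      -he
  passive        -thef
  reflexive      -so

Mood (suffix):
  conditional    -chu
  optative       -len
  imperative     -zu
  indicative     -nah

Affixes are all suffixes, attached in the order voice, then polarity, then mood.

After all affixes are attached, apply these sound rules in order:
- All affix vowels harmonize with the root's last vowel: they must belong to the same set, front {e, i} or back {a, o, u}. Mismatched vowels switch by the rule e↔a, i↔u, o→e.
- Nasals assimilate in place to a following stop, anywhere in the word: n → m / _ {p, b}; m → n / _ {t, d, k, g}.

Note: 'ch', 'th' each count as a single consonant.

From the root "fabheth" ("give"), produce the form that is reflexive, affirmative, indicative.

fabhethsehilneh

Attach voice reflexive -so → fabhethso.
Attach polarity affirmative -hul → fabhethsohul.
Attach mood indicative -nah → fabhethsohulnah.
Apply vowel harmony: fabhethsohulnah → fabhethsehilneh.
Nasal assimilation: no change.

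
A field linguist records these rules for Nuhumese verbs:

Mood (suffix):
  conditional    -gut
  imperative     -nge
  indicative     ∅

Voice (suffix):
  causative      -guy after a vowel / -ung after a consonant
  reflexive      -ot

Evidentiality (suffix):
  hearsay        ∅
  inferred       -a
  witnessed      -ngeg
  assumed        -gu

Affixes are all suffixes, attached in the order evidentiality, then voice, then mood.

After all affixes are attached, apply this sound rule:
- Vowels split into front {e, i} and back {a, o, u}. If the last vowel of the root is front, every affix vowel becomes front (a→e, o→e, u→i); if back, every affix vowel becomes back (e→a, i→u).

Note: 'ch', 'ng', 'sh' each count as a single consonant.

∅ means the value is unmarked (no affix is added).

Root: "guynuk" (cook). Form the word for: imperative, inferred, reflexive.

Attach evidentiality inferred -a → guynuka.
Attach voice reflexive -ot → guynukaot.
Attach mood imperative -nge → guynukaotnge.
Apply vowel harmony: guynukaotnge → guynukaotnga.

guynukaotnga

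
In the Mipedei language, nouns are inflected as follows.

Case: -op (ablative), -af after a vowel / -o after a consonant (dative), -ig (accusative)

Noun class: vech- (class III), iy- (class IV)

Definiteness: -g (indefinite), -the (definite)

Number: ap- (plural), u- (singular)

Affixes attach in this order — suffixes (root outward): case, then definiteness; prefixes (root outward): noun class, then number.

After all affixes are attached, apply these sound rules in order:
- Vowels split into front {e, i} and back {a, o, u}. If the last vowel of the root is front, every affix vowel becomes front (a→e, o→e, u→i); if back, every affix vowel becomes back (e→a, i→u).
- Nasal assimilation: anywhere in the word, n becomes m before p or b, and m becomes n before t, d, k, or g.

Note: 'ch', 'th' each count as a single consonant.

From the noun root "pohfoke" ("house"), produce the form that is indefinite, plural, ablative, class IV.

Attach noun class class IV iy- → iypohfoke.
Attach number plural ap- → apiypohfoke.
Attach case ablative -op → apiypohfokeop.
Attach definiteness indefinite -g → apiypohfokeopg.
Apply vowel harmony: apiypohfokeopg → epiypohfokeepg.
Nasal assimilation: no change.

epiypohfokeepg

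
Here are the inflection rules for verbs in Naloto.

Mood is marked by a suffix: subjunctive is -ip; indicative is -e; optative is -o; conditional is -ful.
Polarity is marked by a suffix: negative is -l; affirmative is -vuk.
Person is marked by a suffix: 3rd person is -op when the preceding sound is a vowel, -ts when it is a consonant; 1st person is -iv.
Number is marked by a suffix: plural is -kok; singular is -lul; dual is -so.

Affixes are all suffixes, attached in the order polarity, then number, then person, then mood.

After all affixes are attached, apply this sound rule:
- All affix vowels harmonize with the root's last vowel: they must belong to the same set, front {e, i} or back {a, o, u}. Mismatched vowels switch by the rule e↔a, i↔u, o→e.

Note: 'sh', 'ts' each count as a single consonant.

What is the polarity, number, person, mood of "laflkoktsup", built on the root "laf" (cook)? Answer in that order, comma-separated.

Segment: laf-l-kok-ts-ip.
polarity: -l → negative.
number: -kok → plural.
person: -op/ts → 3rd person.
mood: -ip → subjunctive.

negative, plural, 3rd person, subjunctive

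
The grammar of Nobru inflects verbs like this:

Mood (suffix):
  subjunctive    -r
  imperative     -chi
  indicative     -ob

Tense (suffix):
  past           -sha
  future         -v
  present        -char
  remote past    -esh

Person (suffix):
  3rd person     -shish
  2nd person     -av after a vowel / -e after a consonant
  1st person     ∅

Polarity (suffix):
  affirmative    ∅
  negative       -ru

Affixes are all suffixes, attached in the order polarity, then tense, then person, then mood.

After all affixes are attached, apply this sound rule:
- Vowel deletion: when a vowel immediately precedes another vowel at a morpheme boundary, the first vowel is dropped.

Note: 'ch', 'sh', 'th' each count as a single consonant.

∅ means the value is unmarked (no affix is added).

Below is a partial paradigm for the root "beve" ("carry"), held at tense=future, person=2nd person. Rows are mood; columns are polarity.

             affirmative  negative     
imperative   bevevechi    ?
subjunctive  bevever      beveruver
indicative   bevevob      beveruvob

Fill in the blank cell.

beveruvechi

Attach polarity negative -ru → beveru.
Attach tense future -v → beveruv.
Attach person 2nd person -e (after consonant 'v') → beveruve.
Attach mood imperative -chi → beveruvechi.
Vowel deletion: no change.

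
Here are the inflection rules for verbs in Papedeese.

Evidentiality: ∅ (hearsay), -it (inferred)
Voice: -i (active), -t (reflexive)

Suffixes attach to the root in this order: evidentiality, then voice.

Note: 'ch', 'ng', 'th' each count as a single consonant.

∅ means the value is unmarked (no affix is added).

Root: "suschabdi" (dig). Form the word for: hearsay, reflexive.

suschabdit

evidentiality = hearsay: zero marking, form stays suschabdi.
Attach voice reflexive -t → suschabdit.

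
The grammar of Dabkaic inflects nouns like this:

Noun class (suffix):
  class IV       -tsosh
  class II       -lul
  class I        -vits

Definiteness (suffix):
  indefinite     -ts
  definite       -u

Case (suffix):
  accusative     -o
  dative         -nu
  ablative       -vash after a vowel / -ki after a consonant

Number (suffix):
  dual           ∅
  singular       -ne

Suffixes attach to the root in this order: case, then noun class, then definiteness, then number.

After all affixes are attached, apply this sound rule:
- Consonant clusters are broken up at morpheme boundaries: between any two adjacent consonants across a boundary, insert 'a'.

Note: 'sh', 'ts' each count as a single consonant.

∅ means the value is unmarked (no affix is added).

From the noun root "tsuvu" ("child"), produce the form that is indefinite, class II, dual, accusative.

Attach case accusative -o → tsuvuo.
Attach noun class class II -lul → tsuvuolul.
Attach definiteness indefinite -ts → tsuvuolults.
number = dual: zero marking, form stays tsuvuolults.
Apply epenthesis: tsuvuolults → tsuvuolulats.

tsuvuolulats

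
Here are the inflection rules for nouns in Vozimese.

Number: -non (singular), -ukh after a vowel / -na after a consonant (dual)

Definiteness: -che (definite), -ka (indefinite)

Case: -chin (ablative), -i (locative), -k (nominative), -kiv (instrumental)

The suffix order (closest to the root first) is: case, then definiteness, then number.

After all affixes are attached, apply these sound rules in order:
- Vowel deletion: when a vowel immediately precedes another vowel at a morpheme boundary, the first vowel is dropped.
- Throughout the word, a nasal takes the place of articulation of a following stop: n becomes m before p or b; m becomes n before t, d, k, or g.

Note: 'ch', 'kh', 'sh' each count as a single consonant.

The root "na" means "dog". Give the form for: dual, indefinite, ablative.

Attach case ablative -chin → nachin.
Attach definiteness indefinite -ka → nachinka.
Attach number dual -ukh (after vowel 'a') → nachinkaukh.
Apply vowel deletion: nachinkaukh → nachinkukh.
Nasal assimilation: no change.

nachinkukh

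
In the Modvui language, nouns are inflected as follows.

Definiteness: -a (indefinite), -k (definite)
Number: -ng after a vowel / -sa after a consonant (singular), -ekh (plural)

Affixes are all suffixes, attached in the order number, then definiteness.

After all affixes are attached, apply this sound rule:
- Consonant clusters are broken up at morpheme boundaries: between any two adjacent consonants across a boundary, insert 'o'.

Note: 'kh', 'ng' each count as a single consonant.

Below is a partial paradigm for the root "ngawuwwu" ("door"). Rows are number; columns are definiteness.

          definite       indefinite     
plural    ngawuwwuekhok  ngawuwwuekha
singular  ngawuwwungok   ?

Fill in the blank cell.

Attach number singular -ng (after vowel 'u') → ngawuwwung.
Attach definiteness indefinite -a → ngawuwwunga.
Epenthesis: no change.

ngawuwwunga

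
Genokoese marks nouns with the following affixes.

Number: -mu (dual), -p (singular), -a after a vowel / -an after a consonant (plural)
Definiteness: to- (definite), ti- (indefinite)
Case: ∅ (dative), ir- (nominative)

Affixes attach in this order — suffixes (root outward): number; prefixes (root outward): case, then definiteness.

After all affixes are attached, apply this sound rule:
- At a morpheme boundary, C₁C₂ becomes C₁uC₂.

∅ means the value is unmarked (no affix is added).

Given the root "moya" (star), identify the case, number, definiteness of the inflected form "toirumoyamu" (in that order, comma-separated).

nominative, dual, definite

Segment: to-ir-moya-mu.
case: ir- → nominative.
number: -mu → dual.
definiteness: to- → definite.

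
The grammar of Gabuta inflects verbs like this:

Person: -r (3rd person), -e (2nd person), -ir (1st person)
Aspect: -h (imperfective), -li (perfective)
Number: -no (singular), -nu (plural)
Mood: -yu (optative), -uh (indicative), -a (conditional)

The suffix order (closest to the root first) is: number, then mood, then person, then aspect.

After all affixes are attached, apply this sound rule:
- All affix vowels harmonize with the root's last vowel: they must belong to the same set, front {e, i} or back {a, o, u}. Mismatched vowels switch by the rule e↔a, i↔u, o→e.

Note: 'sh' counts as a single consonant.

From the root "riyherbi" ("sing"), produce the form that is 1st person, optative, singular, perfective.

riyherbineyiirli

Attach number singular -no → riyherbino.
Attach mood optative -yu → riyherbinoyu.
Attach person 1st person -ir → riyherbinoyuir.
Attach aspect perfective -li → riyherbinoyuirli.
Apply vowel harmony: riyherbinoyuirli → riyherbineyiirli.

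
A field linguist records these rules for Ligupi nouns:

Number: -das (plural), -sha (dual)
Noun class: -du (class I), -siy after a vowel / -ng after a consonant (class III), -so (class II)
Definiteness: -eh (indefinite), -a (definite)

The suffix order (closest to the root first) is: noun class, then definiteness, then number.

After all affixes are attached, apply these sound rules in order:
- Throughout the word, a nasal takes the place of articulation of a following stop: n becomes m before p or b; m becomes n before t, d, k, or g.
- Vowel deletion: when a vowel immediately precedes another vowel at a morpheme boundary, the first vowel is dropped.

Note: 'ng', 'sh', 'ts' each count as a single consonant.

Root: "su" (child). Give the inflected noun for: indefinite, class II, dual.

susehsha

Attach noun class class II -so → suso.
Attach definiteness indefinite -eh → susoeh.
Attach number dual -sha → susoehsha.
Nasal assimilation: no change.
Apply vowel deletion: susoehsha → susehsha.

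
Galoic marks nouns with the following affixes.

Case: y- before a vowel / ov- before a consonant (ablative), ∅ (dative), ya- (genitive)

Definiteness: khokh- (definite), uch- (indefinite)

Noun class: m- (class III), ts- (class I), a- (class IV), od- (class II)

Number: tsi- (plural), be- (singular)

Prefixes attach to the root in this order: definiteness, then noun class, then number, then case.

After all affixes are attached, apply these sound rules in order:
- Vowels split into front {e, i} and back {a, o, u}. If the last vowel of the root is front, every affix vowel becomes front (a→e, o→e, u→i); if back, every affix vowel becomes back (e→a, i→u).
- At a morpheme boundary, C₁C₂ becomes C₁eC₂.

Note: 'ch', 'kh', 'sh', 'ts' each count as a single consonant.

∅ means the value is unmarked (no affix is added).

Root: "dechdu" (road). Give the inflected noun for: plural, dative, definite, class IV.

tsuakhokhedechdu

Attach definiteness definite khokh- → khokhdechdu.
Attach noun class class IV a- → akhokhdechdu.
Attach number plural tsi- → tsiakhokhdechdu.
case = dative: zero marking, form stays tsiakhokhdechdu.
Apply vowel harmony: tsiakhokhdechdu → tsuakhokhdechdu.
Apply epenthesis: tsuakhokhdechdu → tsuakhokhedechdu.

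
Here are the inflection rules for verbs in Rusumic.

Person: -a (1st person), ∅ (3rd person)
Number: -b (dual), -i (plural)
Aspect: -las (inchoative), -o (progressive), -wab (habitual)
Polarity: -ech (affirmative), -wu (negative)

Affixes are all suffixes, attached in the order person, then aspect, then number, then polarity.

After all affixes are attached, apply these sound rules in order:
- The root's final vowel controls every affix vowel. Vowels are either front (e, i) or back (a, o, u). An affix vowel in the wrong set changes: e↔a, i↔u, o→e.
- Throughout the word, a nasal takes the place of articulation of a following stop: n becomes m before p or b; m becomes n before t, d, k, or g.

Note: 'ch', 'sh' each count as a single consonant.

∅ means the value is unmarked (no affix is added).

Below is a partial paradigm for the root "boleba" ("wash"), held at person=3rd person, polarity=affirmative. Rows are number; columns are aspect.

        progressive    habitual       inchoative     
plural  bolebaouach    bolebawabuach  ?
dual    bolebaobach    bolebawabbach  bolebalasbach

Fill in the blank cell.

bolebalasuach

person = 3rd person: zero marking, form stays boleba.
Attach aspect inchoative -las → bolebalas.
Attach number plural -i → bolebalasi.
Attach polarity affirmative -ech → bolebalasiech.
Apply vowel harmony: bolebalasiech → bolebalasuach.
Nasal assimilation: no change.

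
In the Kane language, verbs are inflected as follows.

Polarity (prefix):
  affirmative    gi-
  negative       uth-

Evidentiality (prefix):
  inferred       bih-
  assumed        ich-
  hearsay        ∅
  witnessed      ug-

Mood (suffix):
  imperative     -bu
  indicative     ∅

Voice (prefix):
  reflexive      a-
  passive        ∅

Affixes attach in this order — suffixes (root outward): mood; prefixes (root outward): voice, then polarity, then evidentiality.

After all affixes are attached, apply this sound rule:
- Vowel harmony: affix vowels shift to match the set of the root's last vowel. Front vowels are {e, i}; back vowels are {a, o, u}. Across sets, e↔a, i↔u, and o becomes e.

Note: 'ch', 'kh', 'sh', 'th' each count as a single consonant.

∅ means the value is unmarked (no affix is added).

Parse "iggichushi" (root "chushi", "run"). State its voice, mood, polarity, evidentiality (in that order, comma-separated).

passive, indicative, affirmative, witnessed

Segment: ug-gi-chushi.
voice: ∅ → passive.
mood: ∅ → indicative.
polarity: gi- → affirmative.
evidentiality: ug- → witnessed.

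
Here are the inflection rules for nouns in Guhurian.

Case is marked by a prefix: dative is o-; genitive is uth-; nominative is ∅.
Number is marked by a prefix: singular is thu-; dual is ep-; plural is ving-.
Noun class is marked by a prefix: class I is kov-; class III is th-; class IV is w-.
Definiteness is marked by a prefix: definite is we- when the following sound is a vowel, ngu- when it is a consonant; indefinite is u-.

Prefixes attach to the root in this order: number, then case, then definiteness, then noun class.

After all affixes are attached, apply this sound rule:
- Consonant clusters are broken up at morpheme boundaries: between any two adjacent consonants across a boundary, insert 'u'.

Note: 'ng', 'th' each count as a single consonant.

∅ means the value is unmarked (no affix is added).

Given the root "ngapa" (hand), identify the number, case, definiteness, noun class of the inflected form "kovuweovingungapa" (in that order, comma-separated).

Segment: kov-we-o-ving-ngapa.
number: ving- → plural.
case: o- → dative.
definiteness: we/ngu- → definite.
noun class: kov- → class I.

plural, dative, definite, class I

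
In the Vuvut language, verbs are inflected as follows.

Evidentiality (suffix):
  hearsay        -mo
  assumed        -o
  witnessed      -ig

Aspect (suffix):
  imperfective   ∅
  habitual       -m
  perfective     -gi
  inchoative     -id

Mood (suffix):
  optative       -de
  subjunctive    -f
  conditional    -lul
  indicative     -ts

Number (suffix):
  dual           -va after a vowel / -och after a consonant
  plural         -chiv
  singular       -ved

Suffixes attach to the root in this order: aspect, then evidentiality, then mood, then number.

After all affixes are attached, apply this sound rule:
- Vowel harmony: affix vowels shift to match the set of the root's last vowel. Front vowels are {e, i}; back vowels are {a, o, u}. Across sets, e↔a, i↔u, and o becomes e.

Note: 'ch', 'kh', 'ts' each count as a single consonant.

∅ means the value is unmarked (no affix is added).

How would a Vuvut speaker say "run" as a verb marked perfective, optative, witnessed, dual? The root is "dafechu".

dafechuguugdava

Attach aspect perfective -gi → dafechugi.
Attach evidentiality witnessed -ig → dafechugiig.
Attach mood optative -de → dafechugiigde.
Attach number dual -va (after vowel 'e') → dafechugiigdeva.
Apply vowel harmony: dafechugiigdeva → dafechuguugdava.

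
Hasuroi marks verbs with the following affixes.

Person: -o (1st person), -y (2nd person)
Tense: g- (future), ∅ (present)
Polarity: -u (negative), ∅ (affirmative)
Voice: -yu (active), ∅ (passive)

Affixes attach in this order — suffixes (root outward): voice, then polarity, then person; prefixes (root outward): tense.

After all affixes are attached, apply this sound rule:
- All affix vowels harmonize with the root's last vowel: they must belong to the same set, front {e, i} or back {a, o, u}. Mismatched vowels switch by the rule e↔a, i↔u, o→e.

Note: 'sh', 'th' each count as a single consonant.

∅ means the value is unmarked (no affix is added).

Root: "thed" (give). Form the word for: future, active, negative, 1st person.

gthedyiie

Attach tense future g- → gthed.
Attach voice active -yu → gthedyu.
Attach polarity negative -u → gthedyuu.
Attach person 1st person -o → gthedyuuo.
Apply vowel harmony: gthedyuuo → gthedyiie.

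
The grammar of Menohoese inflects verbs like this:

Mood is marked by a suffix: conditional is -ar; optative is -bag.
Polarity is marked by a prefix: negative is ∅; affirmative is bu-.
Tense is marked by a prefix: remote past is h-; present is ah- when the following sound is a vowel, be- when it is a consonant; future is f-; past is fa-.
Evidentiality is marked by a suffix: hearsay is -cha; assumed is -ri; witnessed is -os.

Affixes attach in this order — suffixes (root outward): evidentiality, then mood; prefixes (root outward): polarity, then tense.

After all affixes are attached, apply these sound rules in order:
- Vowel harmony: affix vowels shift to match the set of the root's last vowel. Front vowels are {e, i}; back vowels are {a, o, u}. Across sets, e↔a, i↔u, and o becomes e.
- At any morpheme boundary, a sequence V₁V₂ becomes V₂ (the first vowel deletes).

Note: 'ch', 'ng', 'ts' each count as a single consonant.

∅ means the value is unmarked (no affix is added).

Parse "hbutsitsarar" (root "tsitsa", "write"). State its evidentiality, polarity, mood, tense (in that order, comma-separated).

assumed, affirmative, conditional, remote past

Segment: h-bu-tsitsa-ri-ar.
evidentiality: -ri → assumed.
polarity: bu- → affirmative.
mood: -ar → conditional.
tense: h- → remote past.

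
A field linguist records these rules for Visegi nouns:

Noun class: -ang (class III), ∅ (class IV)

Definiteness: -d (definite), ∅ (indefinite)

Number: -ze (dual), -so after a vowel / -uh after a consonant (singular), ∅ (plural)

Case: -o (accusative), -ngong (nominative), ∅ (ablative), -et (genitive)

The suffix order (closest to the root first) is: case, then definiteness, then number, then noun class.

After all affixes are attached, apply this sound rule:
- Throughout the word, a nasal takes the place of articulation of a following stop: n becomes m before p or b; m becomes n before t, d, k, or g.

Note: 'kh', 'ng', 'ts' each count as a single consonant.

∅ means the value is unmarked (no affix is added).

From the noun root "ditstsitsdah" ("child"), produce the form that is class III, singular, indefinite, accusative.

Attach case accusative -o → ditstsitsdaho.
definiteness = indefinite: zero marking, form stays ditstsitsdaho.
Attach number singular -so (after vowel 'o') → ditstsitsdahoso.
Attach noun class class III -ang → ditstsitsdahosoang.
Nasal assimilation: no change.

ditstsitsdahosoang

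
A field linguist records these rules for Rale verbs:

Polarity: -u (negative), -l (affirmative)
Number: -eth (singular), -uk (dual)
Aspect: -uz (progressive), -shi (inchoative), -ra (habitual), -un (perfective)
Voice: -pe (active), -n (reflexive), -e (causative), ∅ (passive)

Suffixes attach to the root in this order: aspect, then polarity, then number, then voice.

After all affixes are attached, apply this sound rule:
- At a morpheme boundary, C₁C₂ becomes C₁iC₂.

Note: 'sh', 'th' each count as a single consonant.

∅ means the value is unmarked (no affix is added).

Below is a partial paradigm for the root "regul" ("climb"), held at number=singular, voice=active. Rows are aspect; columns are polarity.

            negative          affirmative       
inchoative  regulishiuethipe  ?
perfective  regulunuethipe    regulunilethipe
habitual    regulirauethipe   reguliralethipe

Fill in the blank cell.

regulishilethipe

Attach aspect inchoative -shi → regulshi.
Attach polarity affirmative -l → regulshil.
Attach number singular -eth → regulshileth.
Attach voice active -pe → regulshilethpe.
Apply epenthesis: regulshilethpe → regulishilethipe.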